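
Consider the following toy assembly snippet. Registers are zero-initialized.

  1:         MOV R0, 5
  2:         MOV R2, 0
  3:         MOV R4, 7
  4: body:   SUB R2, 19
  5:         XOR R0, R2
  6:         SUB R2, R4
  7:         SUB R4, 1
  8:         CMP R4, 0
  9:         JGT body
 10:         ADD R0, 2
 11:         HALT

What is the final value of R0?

after MOV R0, 5: R0=5
after MOV R2, 0: R2=0
after MOV R4, 7: R4=7
after SUB R2, 19: R2=0-19=-19
after XOR R0, R2: R0=5^(-19)=-24
after SUB R2, R4: R2=(-19)-7=-26
after SUB R4, 1: R4=7-1=6
CMP R4, 0  (cmp 6,0)
JGT body: taken
after SUB R2, 19: R2=(-26)-19=-45
after XOR R0, R2: R0=(-24)^(-45)=59
after SUB R2, R4: R2=(-45)-6=-51
after SUB R4, 1: R4=6-1=5
CMP R4, 0  (cmp 5,0)
JGT body: taken
after SUB R2, 19: R2=(-51)-19=-70
after XOR R0, R2: R0=59^(-70)=-127
after SUB R2, R4: R2=(-70)-5=-75
after SUB R4, 1: R4=5-1=4
CMP R4, 0  (cmp 4,0)
JGT body: taken
after SUB R2, 19: R2=(-75)-19=-94
after XOR R0, R2: R0=(-127)^(-94)=35
after SUB R2, R4: R2=(-94)-4=-98
after SUB R4, 1: R4=4-1=3
CMP R4, 0  (cmp 3,0)
JGT body: taken
after SUB R2, 19: R2=(-98)-19=-117
after XOR R0, R2: R0=35^(-117)=-88
after SUB R2, R4: R2=(-117)-3=-120
after SUB R4, 1: R4=3-1=2
CMP R4, 0  (cmp 2,0)
JGT body: taken
after SUB R2, 19: R2=(-120)-19=-139
after XOR R0, R2: R0=(-88)^(-139)=221
after SUB R2, R4: R2=(-139)-2=-141
after SUB R4, 1: R4=2-1=1
CMP R4, 0  (cmp 1,0)
JGT body: taken
after SUB R2, 19: R2=(-141)-19=-160
after XOR R0, R2: R0=221^(-160)=-67
after SUB R2, R4: R2=(-160)-1=-161
after SUB R4, 1: R4=1-1=0
CMP R4, 0  (cmp 0,0)
JGT body: not taken
after ADD R0, 2: R0=(-67)+2=-65
halt.

-65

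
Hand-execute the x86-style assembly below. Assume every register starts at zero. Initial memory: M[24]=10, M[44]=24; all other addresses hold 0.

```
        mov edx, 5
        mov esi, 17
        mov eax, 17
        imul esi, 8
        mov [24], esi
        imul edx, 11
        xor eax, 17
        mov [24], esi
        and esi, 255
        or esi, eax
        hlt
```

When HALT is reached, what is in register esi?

136

mov edx, 5 → edx=5
mov esi, 17 → esi=17
mov eax, 17 → eax=17
imul esi, 8 → esi=17*8=136
mov [24], esi → M[24]=136
imul edx, 11 → edx=5*11=55
xor eax, 17 → eax=17^17=0
mov [24], esi → M[24]=136
and esi, 255 → esi=136&255=136
or esi, eax → esi=136|0=136
halt.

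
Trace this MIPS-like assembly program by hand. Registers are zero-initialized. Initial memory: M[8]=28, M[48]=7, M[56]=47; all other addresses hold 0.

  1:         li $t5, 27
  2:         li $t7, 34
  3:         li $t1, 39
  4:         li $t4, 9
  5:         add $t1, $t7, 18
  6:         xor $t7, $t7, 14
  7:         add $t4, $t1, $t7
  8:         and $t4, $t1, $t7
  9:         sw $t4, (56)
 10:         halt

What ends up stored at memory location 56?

after li $t5, 27: $t5=27
after li $t7, 34: $t7=34
after li $t1, 39: $t1=39
after li $t4, 9: $t4=9
after add $t1, $t7, 18: $t1=34+18=52
after xor $t7, $t7, 14: $t7=34^14=44
after add $t4, $t1, $t7: $t4=52+44=96
after and $t4, $t1, $t7: $t4=52&44=36
sw $t4, (56) → M[56]=36
halt.

36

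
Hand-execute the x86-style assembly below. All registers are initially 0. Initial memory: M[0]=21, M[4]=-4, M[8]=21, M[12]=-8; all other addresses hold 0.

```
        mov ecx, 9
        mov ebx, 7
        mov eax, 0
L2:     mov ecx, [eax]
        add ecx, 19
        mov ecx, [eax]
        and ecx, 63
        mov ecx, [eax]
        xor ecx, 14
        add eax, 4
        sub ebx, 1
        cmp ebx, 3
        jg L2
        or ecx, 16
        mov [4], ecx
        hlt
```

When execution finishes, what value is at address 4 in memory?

ecx=9
ebx=7
eax=0
ecx=M[0]=21
ecx=21+19=40
ecx=M[0]=21
ecx=21&63=21
ecx=M[0]=21
ecx=21^14=27
eax=0+4=4
ebx=7-1=6
cmp ebx, 3  (cmp 6,3)
jg L2: taken
ecx=M[4]=-4
ecx=(-4)+19=15
ecx=M[4]=-4
ecx=(-4)&63=60
ecx=M[4]=-4
ecx=(-4)^14=-14
eax=4+4=8
ebx=6-1=5
cmp ebx, 3  (cmp 5,3)
jg L2: taken
ecx=M[8]=21
ecx=21+19=40
ecx=M[8]=21
ecx=21&63=21
ecx=M[8]=21
ecx=21^14=27
eax=8+4=12
ebx=5-1=4
cmp ebx, 3  (cmp 4,3)
jg L2: taken
ecx=M[12]=-8
ecx=(-8)+19=11
ecx=M[12]=-8
ecx=(-8)&63=56
ecx=M[12]=-8
ecx=(-8)^14=-10
eax=12+4=16
ebx=4-1=3
cmp ebx, 3  (cmp 3,3)
jg L2: not taken
ecx=(-10)|16=-10
mov [4], ecx → M[4]=-10
halt.

-10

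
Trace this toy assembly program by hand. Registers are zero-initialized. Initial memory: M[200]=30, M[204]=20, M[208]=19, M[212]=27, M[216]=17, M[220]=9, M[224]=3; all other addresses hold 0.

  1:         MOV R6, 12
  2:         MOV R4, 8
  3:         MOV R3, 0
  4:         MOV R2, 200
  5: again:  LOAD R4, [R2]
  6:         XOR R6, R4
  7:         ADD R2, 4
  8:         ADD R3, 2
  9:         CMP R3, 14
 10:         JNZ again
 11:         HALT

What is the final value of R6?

R6=12
R4=8
R3=0
R2=200
R4=M[200]=30
R6=12^30=18
R2=200+4=204
R3=0+2=2
CMP R3, 14  (cmp 2,14)
JNZ again: taken
R4=M[204]=20
R6=18^20=6
R2=204+4=208
R3=2+2=4
CMP R3, 14  (cmp 4,14)
JNZ again: taken
R4=M[208]=19
R6=6^19=21
R2=208+4=212
R3=4+2=6
CMP R3, 14  (cmp 6,14)
JNZ again: taken
R4=M[212]=27
R6=21^27=14
R2=212+4=216
R3=6+2=8
CMP R3, 14  (cmp 8,14)
JNZ again: taken
R4=M[216]=17
R6=14^17=31
R2=216+4=220
R3=8+2=10
CMP R3, 14  (cmp 10,14)
JNZ again: taken
R4=M[220]=9
R6=31^9=22
R2=220+4=224
R3=10+2=12
CMP R3, 14  (cmp 12,14)
JNZ again: taken
R4=M[224]=3
R6=22^3=21
R2=224+4=228
R3=12+2=14
CMP R3, 14  (cmp 14,14)
JNZ again: not taken
halt.

21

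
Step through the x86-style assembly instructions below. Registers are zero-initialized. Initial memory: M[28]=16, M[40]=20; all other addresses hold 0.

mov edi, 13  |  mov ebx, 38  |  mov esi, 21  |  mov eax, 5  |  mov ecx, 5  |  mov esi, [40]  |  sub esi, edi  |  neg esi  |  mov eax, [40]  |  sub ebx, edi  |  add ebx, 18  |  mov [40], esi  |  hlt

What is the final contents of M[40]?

-7

edi=13
ebx=38
esi=21
eax=5
ecx=5
esi=M[40]=20
esi=20-13=7
esi=-(7)=-7
eax=M[40]=20
ebx=38-13=25
ebx=25+18=43
mov [40], esi → M[40]=-7
halt.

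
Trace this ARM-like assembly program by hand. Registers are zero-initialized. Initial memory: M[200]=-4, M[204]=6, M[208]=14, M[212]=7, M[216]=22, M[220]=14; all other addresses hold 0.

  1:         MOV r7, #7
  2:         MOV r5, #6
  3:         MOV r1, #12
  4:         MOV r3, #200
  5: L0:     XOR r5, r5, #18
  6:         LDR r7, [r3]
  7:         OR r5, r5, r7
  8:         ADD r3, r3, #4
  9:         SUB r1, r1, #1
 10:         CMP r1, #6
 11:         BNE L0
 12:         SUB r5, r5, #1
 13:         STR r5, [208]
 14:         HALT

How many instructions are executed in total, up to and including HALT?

MOV r7, #7 → r7=7
MOV r5, #6 → r5=6
MOV r1, #12 → r1=12
MOV r3, #200 → r3=200
XOR r5, r5, #18 → r5=6^18=20
LDR r7, [r3] → r7=M[200]=-4
OR r5, r5, r7 → r5=20|(-4)=-4
ADD r3, r3, #4 → r3=200+4=204
SUB r1, r1, #1 → r1=12-1=11
CMP r1, #6  (cmp 11,6)
BNE L0: taken
XOR r5, r5, #18 → r5=(-4)^18=-18
LDR r7, [r3] → r7=M[204]=6
OR r5, r5, r7 → r5=(-18)|6=-18
ADD r3, r3, #4 → r3=204+4=208
SUB r1, r1, #1 → r1=11-1=10
CMP r1, #6  (cmp 10,6)
BNE L0: taken
XOR r5, r5, #18 → r5=(-18)^18=-4
LDR r7, [r3] → r7=M[208]=14
OR r5, r5, r7 → r5=(-4)|14=-2
ADD r3, r3, #4 → r3=208+4=212
SUB r1, r1, #1 → r1=10-1=9
CMP r1, #6  (cmp 9,6)
BNE L0: taken
XOR r5, r5, #18 → r5=(-2)^18=-20
LDR r7, [r3] → r7=M[212]=7
OR r5, r5, r7 → r5=(-20)|7=-17
ADD r3, r3, #4 → r3=212+4=216
SUB r1, r1, #1 → r1=9-1=8
CMP r1, #6  (cmp 8,6)
BNE L0: taken
XOR r5, r5, #18 → r5=(-17)^18=-3
LDR r7, [r3] → r7=M[216]=22
OR r5, r5, r7 → r5=(-3)|22=-1
ADD r3, r3, #4 → r3=216+4=220
SUB r1, r1, #1 → r1=8-1=7
CMP r1, #6  (cmp 7,6)
BNE L0: taken
XOR r5, r5, #18 → r5=(-1)^18=-19
LDR r7, [r3] → r7=M[220]=14
OR r5, r5, r7 → r5=(-19)|14=-17
ADD r3, r3, #4 → r3=220+4=224
SUB r1, r1, #1 → r1=7-1=6
CMP r1, #6  (cmp 6,6)
BNE L0: not taken
SUB r5, r5, #1 → r5=(-17)-1=-18
STR r5, [208] → M[208]=-18
halt.
Total executed instructions: 49.

49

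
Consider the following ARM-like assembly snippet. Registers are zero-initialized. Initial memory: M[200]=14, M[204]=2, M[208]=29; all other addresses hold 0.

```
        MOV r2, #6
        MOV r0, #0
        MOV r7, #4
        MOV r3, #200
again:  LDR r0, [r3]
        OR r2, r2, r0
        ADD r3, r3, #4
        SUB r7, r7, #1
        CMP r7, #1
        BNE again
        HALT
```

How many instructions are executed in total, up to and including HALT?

23

MOV r2, #6 → r2=6
MOV r0, #0 → r0=0
MOV r7, #4 → r7=4
MOV r3, #200 → r3=200
LDR r0, [r3] → r0=M[200]=14
OR r2, r2, r0 → r2=6|14=14
ADD r3, r3, #4 → r3=200+4=204
SUB r7, r7, #1 → r7=4-1=3
CMP r7, #1  (cmp 3,1)
BNE again: taken
LDR r0, [r3] → r0=M[204]=2
OR r2, r2, r0 → r2=14|2=14
ADD r3, r3, #4 → r3=204+4=208
SUB r7, r7, #1 → r7=3-1=2
CMP r7, #1  (cmp 2,1)
BNE again: taken
LDR r0, [r3] → r0=M[208]=29
OR r2, r2, r0 → r2=14|29=31
ADD r3, r3, #4 → r3=208+4=212
SUB r7, r7, #1 → r7=2-1=1
CMP r7, #1  (cmp 1,1)
BNE again: not taken
halt.
Total executed instructions: 23.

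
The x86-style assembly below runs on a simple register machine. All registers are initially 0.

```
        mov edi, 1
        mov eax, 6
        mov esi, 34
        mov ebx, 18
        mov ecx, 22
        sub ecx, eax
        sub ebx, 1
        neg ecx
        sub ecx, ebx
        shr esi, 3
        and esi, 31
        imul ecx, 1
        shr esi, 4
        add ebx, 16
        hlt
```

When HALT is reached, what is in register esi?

0

mov edi, 1 → edi=1
mov eax, 6 → eax=6
mov esi, 34 → esi=34
mov ebx, 18 → ebx=18
mov ecx, 22 → ecx=22
sub ecx, eax → ecx=22-6=16
sub ebx, 1 → ebx=18-1=17
neg ecx → ecx=-(16)=-16
sub ecx, ebx → ecx=(-16)-17=-33
shr esi, 3 → esi=34>>3=4
and esi, 31 → esi=4&31=4
imul ecx, 1 → ecx=(-33)*1=-33
shr esi, 4 → esi=4>>4=0
add ebx, 16 → ebx=17+16=33
halt.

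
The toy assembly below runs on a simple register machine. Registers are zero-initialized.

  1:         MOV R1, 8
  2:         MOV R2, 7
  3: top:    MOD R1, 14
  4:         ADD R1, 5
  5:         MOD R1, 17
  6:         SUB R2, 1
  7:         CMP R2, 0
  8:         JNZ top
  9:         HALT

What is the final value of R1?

12

after MOV R1, 8: R1=8
after MOV R2, 7: R2=7
after MOD R1, 14: R1=8%14=8
after ADD R1, 5: R1=8+5=13
after MOD R1, 17: R1=13%17=13
after SUB R2, 1: R2=7-1=6
CMP R2, 0  (cmp 6,0)
JNZ top: taken
after MOD R1, 14: R1=13%14=13
after ADD R1, 5: R1=13+5=18
after MOD R1, 17: R1=18%17=1
after SUB R2, 1: R2=6-1=5
CMP R2, 0  (cmp 5,0)
JNZ top: taken
after MOD R1, 14: R1=1%14=1
after ADD R1, 5: R1=1+5=6
after MOD R1, 17: R1=6%17=6
after SUB R2, 1: R2=5-1=4
CMP R2, 0  (cmp 4,0)
JNZ top: taken
after MOD R1, 14: R1=6%14=6
after ADD R1, 5: R1=6+5=11
after MOD R1, 17: R1=11%17=11
after SUB R2, 1: R2=4-1=3
CMP R2, 0  (cmp 3,0)
JNZ top: taken
after MOD R1, 14: R1=11%14=11
after ADD R1, 5: R1=11+5=16
after MOD R1, 17: R1=16%17=16
after SUB R2, 1: R2=3-1=2
CMP R2, 0  (cmp 2,0)
JNZ top: taken
after MOD R1, 14: R1=16%14=2
after ADD R1, 5: R1=2+5=7
after MOD R1, 17: R1=7%17=7
after SUB R2, 1: R2=2-1=1
CMP R2, 0  (cmp 1,0)
JNZ top: taken
after MOD R1, 14: R1=7%14=7
after ADD R1, 5: R1=7+5=12
after MOD R1, 17: R1=12%17=12
after SUB R2, 1: R2=1-1=0
CMP R2, 0  (cmp 0,0)
JNZ top: not taken
halt.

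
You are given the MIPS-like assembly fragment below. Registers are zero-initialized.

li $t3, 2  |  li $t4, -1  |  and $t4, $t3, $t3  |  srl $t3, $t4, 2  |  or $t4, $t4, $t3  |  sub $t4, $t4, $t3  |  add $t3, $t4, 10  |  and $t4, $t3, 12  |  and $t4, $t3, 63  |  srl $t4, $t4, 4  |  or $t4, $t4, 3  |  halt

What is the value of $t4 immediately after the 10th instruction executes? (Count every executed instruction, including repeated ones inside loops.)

li $t3, 2 → $t3=2
li $t4, -1 → $t4=-1
and $t4, $t3, $t3 → $t4=2&2=2
srl $t3, $t4, 2 → $t3=2>>2=0
or $t4, $t4, $t3 → $t4=2|0=2
sub $t4, $t4, $t3 → $t4=2-0=2
add $t3, $t4, 10 → $t3=2+10=12
and $t4, $t3, 12 → $t4=12&12=12
and $t4, $t3, 63 → $t4=12&63=12
srl $t4, $t4, 4 → $t4=12>>4=0
After step 10: $t4 = 0.

0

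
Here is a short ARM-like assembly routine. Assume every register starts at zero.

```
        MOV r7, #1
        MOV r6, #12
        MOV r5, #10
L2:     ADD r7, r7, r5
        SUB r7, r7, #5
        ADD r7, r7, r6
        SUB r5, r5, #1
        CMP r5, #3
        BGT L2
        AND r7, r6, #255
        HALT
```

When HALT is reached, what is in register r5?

3

MOV r7, #1 → r7=1
MOV r6, #12 → r6=12
MOV r5, #10 → r5=10
ADD r7, r7, r5 → r7=1+10=11
SUB r7, r7, #5 → r7=11-5=6
ADD r7, r7, r6 → r7=6+12=18
SUB r5, r5, #1 → r5=10-1=9
CMP r5, #3  (cmp 9,3)
BGT L2: taken
ADD r7, r7, r5 → r7=18+9=27
SUB r7, r7, #5 → r7=27-5=22
ADD r7, r7, r6 → r7=22+12=34
SUB r5, r5, #1 → r5=9-1=8
CMP r5, #3  (cmp 8,3)
BGT L2: taken
ADD r7, r7, r5 → r7=34+8=42
SUB r7, r7, #5 → r7=42-5=37
ADD r7, r7, r6 → r7=37+12=49
SUB r5, r5, #1 → r5=8-1=7
CMP r5, #3  (cmp 7,3)
BGT L2: taken
ADD r7, r7, r5 → r7=49+7=56
SUB r7, r7, #5 → r7=56-5=51
ADD r7, r7, r6 → r7=51+12=63
SUB r5, r5, #1 → r5=7-1=6
CMP r5, #3  (cmp 6,3)
BGT L2: taken
ADD r7, r7, r5 → r7=63+6=69
SUB r7, r7, #5 → r7=69-5=64
ADD r7, r7, r6 → r7=64+12=76
SUB r5, r5, #1 → r5=6-1=5
CMP r5, #3  (cmp 5,3)
BGT L2: taken
ADD r7, r7, r5 → r7=76+5=81
SUB r7, r7, #5 → r7=81-5=76
ADD r7, r7, r6 → r7=76+12=88
SUB r5, r5, #1 → r5=5-1=4
CMP r5, #3  (cmp 4,3)
BGT L2: taken
ADD r7, r7, r5 → r7=88+4=92
SUB r7, r7, #5 → r7=92-5=87
ADD r7, r7, r6 → r7=87+12=99
SUB r5, r5, #1 → r5=4-1=3
CMP r5, #3  (cmp 3,3)
BGT L2: not taken
AND r7, r6, #255 → r7=12&255=12
halt.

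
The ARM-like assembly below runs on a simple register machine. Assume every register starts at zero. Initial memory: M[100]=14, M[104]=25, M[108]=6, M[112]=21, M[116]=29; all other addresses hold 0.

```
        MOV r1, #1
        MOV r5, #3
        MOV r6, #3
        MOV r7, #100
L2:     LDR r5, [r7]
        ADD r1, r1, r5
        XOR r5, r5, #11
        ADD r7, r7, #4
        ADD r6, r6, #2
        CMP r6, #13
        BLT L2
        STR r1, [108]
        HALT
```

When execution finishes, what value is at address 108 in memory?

96

after MOV r1, #1: r1=1
after MOV r5, #3: r5=3
after MOV r6, #3: r6=3
after MOV r7, #100: r7=100
after LDR r5, [r7]: r5=M[100]=14
after ADD r1, r1, r5: r1=1+14=15
after XOR r5, r5, #11: r5=14^11=5
after ADD r7, r7, #4: r7=100+4=104
after ADD r6, r6, #2: r6=3+2=5
CMP r6, #13  (cmp 5,13)
BLT L2: taken
after LDR r5, [r7]: r5=M[104]=25
after ADD r1, r1, r5: r1=15+25=40
after XOR r5, r5, #11: r5=25^11=18
after ADD r7, r7, #4: r7=104+4=108
after ADD r6, r6, #2: r6=5+2=7
CMP r6, #13  (cmp 7,13)
BLT L2: taken
after LDR r5, [r7]: r5=M[108]=6
after ADD r1, r1, r5: r1=40+6=46
after XOR r5, r5, #11: r5=6^11=13
after ADD r7, r7, #4: r7=108+4=112
after ADD r6, r6, #2: r6=7+2=9
CMP r6, #13  (cmp 9,13)
BLT L2: taken
after LDR r5, [r7]: r5=M[112]=21
after ADD r1, r1, r5: r1=46+21=67
after XOR r5, r5, #11: r5=21^11=30
after ADD r7, r7, #4: r7=112+4=116
after ADD r6, r6, #2: r6=9+2=11
CMP r6, #13  (cmp 11,13)
BLT L2: taken
after LDR r5, [r7]: r5=M[116]=29
after ADD r1, r1, r5: r1=67+29=96
after XOR r5, r5, #11: r5=29^11=22
after ADD r7, r7, #4: r7=116+4=120
after ADD r6, r6, #2: r6=11+2=13
CMP r6, #13  (cmp 13,13)
BLT L2: not taken
STR r1, [108] → M[108]=96
halt.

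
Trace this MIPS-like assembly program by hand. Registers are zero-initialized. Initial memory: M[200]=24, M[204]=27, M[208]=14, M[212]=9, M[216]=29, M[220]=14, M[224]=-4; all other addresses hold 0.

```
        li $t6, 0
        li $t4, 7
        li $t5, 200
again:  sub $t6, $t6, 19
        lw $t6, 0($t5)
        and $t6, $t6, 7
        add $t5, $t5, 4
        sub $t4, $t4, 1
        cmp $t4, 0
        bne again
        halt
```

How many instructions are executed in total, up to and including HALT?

53

after li $t6, 0: $t6=0
after li $t4, 7: $t4=7
after li $t5, 200: $t5=200
after sub $t6, $t6, 19: $t6=0-19=-19
after lw $t6, 0($t5): $t6=M[200]=24
after and $t6, $t6, 7: $t6=24&7=0
after add $t5, $t5, 4: $t5=200+4=204
after sub $t4, $t4, 1: $t4=7-1=6
cmp $t4, 0  (cmp 6,0)
bne again: taken
after sub $t6, $t6, 19: $t6=0-19=-19
after lw $t6, 0($t5): $t6=M[204]=27
after and $t6, $t6, 7: $t6=27&7=3
after add $t5, $t5, 4: $t5=204+4=208
after sub $t4, $t4, 1: $t4=6-1=5
cmp $t4, 0  (cmp 5,0)
bne again: taken
after sub $t6, $t6, 19: $t6=3-19=-16
after lw $t6, 0($t5): $t6=M[208]=14
after and $t6, $t6, 7: $t6=14&7=6
after add $t5, $t5, 4: $t5=208+4=212
after sub $t4, $t4, 1: $t4=5-1=4
cmp $t4, 0  (cmp 4,0)
bne again: taken
after sub $t6, $t6, 19: $t6=6-19=-13
after lw $t6, 0($t5): $t6=M[212]=9
after and $t6, $t6, 7: $t6=9&7=1
after add $t5, $t5, 4: $t5=212+4=216
after sub $t4, $t4, 1: $t4=4-1=3
cmp $t4, 0  (cmp 3,0)
bne again: taken
after sub $t6, $t6, 19: $t6=1-19=-18
after lw $t6, 0($t5): $t6=M[216]=29
after and $t6, $t6, 7: $t6=29&7=5
after add $t5, $t5, 4: $t5=216+4=220
after sub $t4, $t4, 1: $t4=3-1=2
cmp $t4, 0  (cmp 2,0)
bne again: taken
after sub $t6, $t6, 19: $t6=5-19=-14
after lw $t6, 0($t5): $t6=M[220]=14
after and $t6, $t6, 7: $t6=14&7=6
after add $t5, $t5, 4: $t5=220+4=224
after sub $t4, $t4, 1: $t4=2-1=1
cmp $t4, 0  (cmp 1,0)
bne again: taken
after sub $t6, $t6, 19: $t6=6-19=-13
after lw $t6, 0($t5): $t6=M[224]=-4
after and $t6, $t6, 7: $t6=(-4)&7=4
after add $t5, $t5, 4: $t5=224+4=228
after sub $t4, $t4, 1: $t4=1-1=0
cmp $t4, 0  (cmp 0,0)
bne again: not taken
halt.
Total executed instructions: 53.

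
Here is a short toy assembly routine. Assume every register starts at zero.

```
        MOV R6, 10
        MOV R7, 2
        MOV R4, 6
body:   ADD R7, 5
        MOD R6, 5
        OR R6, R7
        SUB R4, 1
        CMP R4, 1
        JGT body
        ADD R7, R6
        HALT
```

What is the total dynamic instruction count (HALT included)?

35

after MOV R6, 10: R6=10
after MOV R7, 2: R7=2
after MOV R4, 6: R4=6
after ADD R7, 5: R7=2+5=7
after MOD R6, 5: R6=10%5=0
after OR R6, R7: R6=0|7=7
after SUB R4, 1: R4=6-1=5
CMP R4, 1  (cmp 5,1)
JGT body: taken
after ADD R7, 5: R7=7+5=12
after MOD R6, 5: R6=7%5=2
after OR R6, R7: R6=2|12=14
after SUB R4, 1: R4=5-1=4
CMP R4, 1  (cmp 4,1)
JGT body: taken
after ADD R7, 5: R7=12+5=17
after MOD R6, 5: R6=14%5=4
after OR R6, R7: R6=4|17=21
after SUB R4, 1: R4=4-1=3
CMP R4, 1  (cmp 3,1)
JGT body: taken
after ADD R7, 5: R7=17+5=22
after MOD R6, 5: R6=21%5=1
after OR R6, R7: R6=1|22=23
after SUB R4, 1: R4=3-1=2
CMP R4, 1  (cmp 2,1)
JGT body: taken
after ADD R7, 5: R7=22+5=27
after MOD R6, 5: R6=23%5=3
after OR R6, R7: R6=3|27=27
after SUB R4, 1: R4=2-1=1
CMP R4, 1  (cmp 1,1)
JGT body: not taken
after ADD R7, R6: R7=27+27=54
halt.
Total executed instructions: 35.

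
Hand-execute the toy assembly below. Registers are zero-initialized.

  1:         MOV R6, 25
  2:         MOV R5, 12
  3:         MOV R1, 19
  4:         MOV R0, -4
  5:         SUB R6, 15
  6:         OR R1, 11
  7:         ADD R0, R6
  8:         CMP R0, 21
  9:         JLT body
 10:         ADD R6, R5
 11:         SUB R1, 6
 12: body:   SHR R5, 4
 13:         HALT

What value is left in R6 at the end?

MOV R6, 25 → R6=25
MOV R5, 12 → R5=12
MOV R1, 19 → R1=19
MOV R0, -4 → R0=-4
SUB R6, 15 → R6=25-15=10
OR R1, 11 → R1=19|11=27
ADD R0, R6 → R0=(-4)+10=6
CMP R0, 21  (cmp 6,21)
JLT body: taken
SHR R5, 4 → R5=12>>4=0
halt.

10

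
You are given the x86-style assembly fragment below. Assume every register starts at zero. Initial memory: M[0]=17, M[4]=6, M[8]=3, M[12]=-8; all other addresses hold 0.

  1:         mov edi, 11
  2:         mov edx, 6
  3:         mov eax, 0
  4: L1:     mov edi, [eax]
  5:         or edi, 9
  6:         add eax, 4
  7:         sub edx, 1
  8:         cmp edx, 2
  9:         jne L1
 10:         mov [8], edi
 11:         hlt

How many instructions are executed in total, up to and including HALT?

29

after mov edi, 11: edi=11
after mov edx, 6: edx=6
after mov eax, 0: eax=0
after mov edi, [eax]: edi=M[0]=17
after or edi, 9: edi=17|9=25
after add eax, 4: eax=0+4=4
after sub edx, 1: edx=6-1=5
cmp edx, 2  (cmp 5,2)
jne L1: taken
after mov edi, [eax]: edi=M[4]=6
after or edi, 9: edi=6|9=15
after add eax, 4: eax=4+4=8
after sub edx, 1: edx=5-1=4
cmp edx, 2  (cmp 4,2)
jne L1: taken
after mov edi, [eax]: edi=M[8]=3
after or edi, 9: edi=3|9=11
after add eax, 4: eax=8+4=12
after sub edx, 1: edx=4-1=3
cmp edx, 2  (cmp 3,2)
jne L1: taken
after mov edi, [eax]: edi=M[12]=-8
after or edi, 9: edi=(-8)|9=-7
after add eax, 4: eax=12+4=16
after sub edx, 1: edx=3-1=2
cmp edx, 2  (cmp 2,2)
jne L1: not taken
mov [8], edi → M[8]=-7
halt.
Total executed instructions: 29.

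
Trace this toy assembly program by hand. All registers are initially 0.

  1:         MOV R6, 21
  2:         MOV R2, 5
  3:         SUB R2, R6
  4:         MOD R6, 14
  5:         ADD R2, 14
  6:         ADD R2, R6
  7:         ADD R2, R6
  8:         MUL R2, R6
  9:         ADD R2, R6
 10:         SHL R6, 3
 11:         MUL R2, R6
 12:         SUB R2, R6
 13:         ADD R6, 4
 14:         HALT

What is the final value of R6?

after MOV R6, 21: R6=21
after MOV R2, 5: R2=5
after SUB R2, R6: R2=5-21=-16
after MOD R6, 14: R6=21%14=7
after ADD R2, 14: R2=(-16)+14=-2
after ADD R2, R6: R2=(-2)+7=5
after ADD R2, R6: R2=5+7=12
after MUL R2, R6: R2=12*7=84
after ADD R2, R6: R2=84+7=91
after SHL R6, 3: R6=7<<3=56
after MUL R2, R6: R2=91*56=5096
after SUB R2, R6: R2=5096-56=5040
after ADD R6, 4: R6=56+4=60
halt.

60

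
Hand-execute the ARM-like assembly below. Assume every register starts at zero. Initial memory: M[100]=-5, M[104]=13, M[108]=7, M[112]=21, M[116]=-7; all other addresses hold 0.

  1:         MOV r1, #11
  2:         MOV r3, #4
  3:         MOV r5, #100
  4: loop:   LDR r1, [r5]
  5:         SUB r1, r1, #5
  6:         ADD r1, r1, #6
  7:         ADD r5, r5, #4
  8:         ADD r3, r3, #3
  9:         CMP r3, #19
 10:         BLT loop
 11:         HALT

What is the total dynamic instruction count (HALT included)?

39

MOV r1, #11 → r1=11
MOV r3, #4 → r3=4
MOV r5, #100 → r5=100
LDR r1, [r5] → r1=M[100]=-5
SUB r1, r1, #5 → r1=(-5)-5=-10
ADD r1, r1, #6 → r1=(-10)+6=-4
ADD r5, r5, #4 → r5=100+4=104
ADD r3, r3, #3 → r3=4+3=7
CMP r3, #19  (cmp 7,19)
BLT loop: taken
LDR r1, [r5] → r1=M[104]=13
SUB r1, r1, #5 → r1=13-5=8
ADD r1, r1, #6 → r1=8+6=14
ADD r5, r5, #4 → r5=104+4=108
ADD r3, r3, #3 → r3=7+3=10
CMP r3, #19  (cmp 10,19)
BLT loop: taken
LDR r1, [r5] → r1=M[108]=7
SUB r1, r1, #5 → r1=7-5=2
ADD r1, r1, #6 → r1=2+6=8
ADD r5, r5, #4 → r5=108+4=112
ADD r3, r3, #3 → r3=10+3=13
CMP r3, #19  (cmp 13,19)
BLT loop: taken
LDR r1, [r5] → r1=M[112]=21
SUB r1, r1, #5 → r1=21-5=16
ADD r1, r1, #6 → r1=16+6=22
ADD r5, r5, #4 → r5=112+4=116
ADD r3, r3, #3 → r3=13+3=16
CMP r3, #19  (cmp 16,19)
BLT loop: taken
LDR r1, [r5] → r1=M[116]=-7
SUB r1, r1, #5 → r1=(-7)-5=-12
ADD r1, r1, #6 → r1=(-12)+6=-6
ADD r5, r5, #4 → r5=116+4=120
ADD r3, r3, #3 → r3=16+3=19
CMP r3, #19  (cmp 19,19)
BLT loop: not taken
halt.
Total executed instructions: 39.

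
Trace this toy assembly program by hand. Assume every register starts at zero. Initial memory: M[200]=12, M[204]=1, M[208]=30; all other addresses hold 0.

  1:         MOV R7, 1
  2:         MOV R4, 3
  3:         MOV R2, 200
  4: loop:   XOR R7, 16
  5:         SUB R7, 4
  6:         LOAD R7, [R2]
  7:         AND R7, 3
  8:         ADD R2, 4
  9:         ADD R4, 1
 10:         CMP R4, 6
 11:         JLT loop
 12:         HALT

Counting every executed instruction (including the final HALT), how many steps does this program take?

28

after MOV R7, 1: R7=1
after MOV R4, 3: R4=3
after MOV R2, 200: R2=200
after XOR R7, 16: R7=1^16=17
after SUB R7, 4: R7=17-4=13
after LOAD R7, [R2]: R7=M[200]=12
after AND R7, 3: R7=12&3=0
after ADD R2, 4: R2=200+4=204
after ADD R4, 1: R4=3+1=4
CMP R4, 6  (cmp 4,6)
JLT loop: taken
after XOR R7, 16: R7=0^16=16
after SUB R7, 4: R7=16-4=12
after LOAD R7, [R2]: R7=M[204]=1
after AND R7, 3: R7=1&3=1
after ADD R2, 4: R2=204+4=208
after ADD R4, 1: R4=4+1=5
CMP R4, 6  (cmp 5,6)
JLT loop: taken
after XOR R7, 16: R7=1^16=17
after SUB R7, 4: R7=17-4=13
after LOAD R7, [R2]: R7=M[208]=30
after AND R7, 3: R7=30&3=2
after ADD R2, 4: R2=208+4=212
after ADD R4, 1: R4=5+1=6
CMP R4, 6  (cmp 6,6)
JLT loop: not taken
halt.
Total executed instructions: 28.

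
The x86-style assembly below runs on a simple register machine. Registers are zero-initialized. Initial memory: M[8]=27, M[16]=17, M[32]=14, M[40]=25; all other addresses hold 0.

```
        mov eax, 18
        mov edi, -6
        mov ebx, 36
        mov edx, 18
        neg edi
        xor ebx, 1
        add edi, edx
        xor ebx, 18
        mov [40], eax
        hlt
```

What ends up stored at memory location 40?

18

eax=18
edi=-6
ebx=36
edx=18
edi=-(-6)=6
ebx=36^1=37
edi=6+18=24
ebx=37^18=55
mov [40], eax → M[40]=18
halt.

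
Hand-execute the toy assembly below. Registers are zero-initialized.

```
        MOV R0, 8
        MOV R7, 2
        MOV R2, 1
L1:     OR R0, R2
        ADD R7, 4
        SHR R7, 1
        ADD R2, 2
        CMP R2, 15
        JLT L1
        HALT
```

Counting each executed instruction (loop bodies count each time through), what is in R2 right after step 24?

MOV R0, 8 → R0=8
MOV R7, 2 → R7=2
MOV R2, 1 → R2=1
OR R0, R2 → R0=8|1=9
ADD R7, 4 → R7=2+4=6
SHR R7, 1 → R7=6>>1=3
ADD R2, 2 → R2=1+2=3
CMP R2, 15  (cmp 3,15)
JLT L1: taken
OR R0, R2 → R0=9|3=11
ADD R7, 4 → R7=3+4=7
SHR R7, 1 → R7=7>>1=3
ADD R2, 2 → R2=3+2=5
CMP R2, 15  (cmp 5,15)
JLT L1: taken
OR R0, R2 → R0=11|5=15
ADD R7, 4 → R7=3+4=7
SHR R7, 1 → R7=7>>1=3
ADD R2, 2 → R2=5+2=7
CMP R2, 15  (cmp 7,15)
JLT L1: taken
OR R0, R2 → R0=15|7=15
ADD R7, 4 → R7=3+4=7
SHR R7, 1 → R7=7>>1=3
After step 24: R2 = 7.

7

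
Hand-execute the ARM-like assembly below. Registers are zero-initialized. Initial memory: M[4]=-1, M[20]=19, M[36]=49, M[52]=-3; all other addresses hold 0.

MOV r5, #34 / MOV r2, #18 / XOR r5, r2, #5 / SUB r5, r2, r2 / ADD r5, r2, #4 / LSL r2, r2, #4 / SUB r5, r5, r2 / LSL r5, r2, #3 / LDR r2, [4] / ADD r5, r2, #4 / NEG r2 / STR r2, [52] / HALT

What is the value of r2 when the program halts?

1

MOV r5, #34 → r5=34
MOV r2, #18 → r2=18
XOR r5, r2, #5 → r5=18^5=23
SUB r5, r2, r2 → r5=18-18=0
ADD r5, r2, #4 → r5=18+4=22
LSL r2, r2, #4 → r2=18<<4=288
SUB r5, r5, r2 → r5=22-288=-266
LSL r5, r2, #3 → r5=288<<3=2304
LDR r2, [4] → r2=M[4]=-1
ADD r5, r2, #4 → r5=(-1)+4=3
NEG r2 → r2=-(-1)=1
STR r2, [52] → M[52]=1
halt.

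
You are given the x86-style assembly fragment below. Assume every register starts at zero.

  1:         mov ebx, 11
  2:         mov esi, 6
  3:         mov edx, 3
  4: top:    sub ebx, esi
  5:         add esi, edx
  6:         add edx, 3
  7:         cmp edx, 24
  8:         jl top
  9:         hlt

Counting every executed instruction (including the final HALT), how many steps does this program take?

39

after mov ebx, 11: ebx=11
after mov esi, 6: esi=6
after mov edx, 3: edx=3
after sub ebx, esi: ebx=11-6=5
after add esi, edx: esi=6+3=9
after add edx, 3: edx=3+3=6
cmp edx, 24  (cmp 6,24)
jl top: taken
after sub ebx, esi: ebx=5-9=-4
after add esi, edx: esi=9+6=15
after add edx, 3: edx=6+3=9
cmp edx, 24  (cmp 9,24)
jl top: taken
after sub ebx, esi: ebx=(-4)-15=-19
after add esi, edx: esi=15+9=24
after add edx, 3: edx=9+3=12
cmp edx, 24  (cmp 12,24)
jl top: taken
after sub ebx, esi: ebx=(-19)-24=-43
after add esi, edx: esi=24+12=36
after add edx, 3: edx=12+3=15
cmp edx, 24  (cmp 15,24)
jl top: taken
after sub ebx, esi: ebx=(-43)-36=-79
after add esi, edx: esi=36+15=51
after add edx, 3: edx=15+3=18
cmp edx, 24  (cmp 18,24)
jl top: taken
after sub ebx, esi: ebx=(-79)-51=-130
after add esi, edx: esi=51+18=69
after add edx, 3: edx=18+3=21
cmp edx, 24  (cmp 21,24)
jl top: taken
after sub ebx, esi: ebx=(-130)-69=-199
after add esi, edx: esi=69+21=90
after add edx, 3: edx=21+3=24
cmp edx, 24  (cmp 24,24)
jl top: not taken
halt.
Total executed instructions: 39.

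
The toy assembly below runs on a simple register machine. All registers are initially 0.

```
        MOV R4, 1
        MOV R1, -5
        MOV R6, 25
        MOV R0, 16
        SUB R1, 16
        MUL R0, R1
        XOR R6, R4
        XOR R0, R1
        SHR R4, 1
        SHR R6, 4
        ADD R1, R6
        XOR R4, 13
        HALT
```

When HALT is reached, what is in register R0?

MOV R4, 1 → R4=1
MOV R1, -5 → R1=-5
MOV R6, 25 → R6=25
MOV R0, 16 → R0=16
SUB R1, 16 → R1=(-5)-16=-21
MUL R0, R1 → R0=16*(-21)=-336
XOR R6, R4 → R6=25^1=24
XOR R0, R1 → R0=(-336)^(-21)=347
SHR R4, 1 → R4=1>>1=0
SHR R6, 4 → R6=24>>4=1
ADD R1, R6 → R1=(-21)+1=-20
XOR R4, 13 → R4=0^13=13
halt.

347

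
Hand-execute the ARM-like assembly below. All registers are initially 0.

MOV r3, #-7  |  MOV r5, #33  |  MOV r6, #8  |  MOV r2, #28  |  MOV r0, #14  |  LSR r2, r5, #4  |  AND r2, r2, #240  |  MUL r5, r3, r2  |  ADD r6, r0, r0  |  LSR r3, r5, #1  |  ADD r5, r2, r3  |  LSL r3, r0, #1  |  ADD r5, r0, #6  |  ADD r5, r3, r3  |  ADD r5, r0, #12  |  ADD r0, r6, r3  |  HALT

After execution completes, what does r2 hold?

0

after MOV r3, #-7: r3=-7
after MOV r5, #33: r5=33
after MOV r6, #8: r6=8
after MOV r2, #28: r2=28
after MOV r0, #14: r0=14
after LSR r2, r5, #4: r2=33>>4=2
after AND r2, r2, #240: r2=2&240=0
after MUL r5, r3, r2: r5=(-7)*0=0
after ADD r6, r0, r0: r6=14+14=28
after LSR r3, r5, #1: r3=0>>1=0
after ADD r5, r2, r3: r5=0+0=0
after LSL r3, r0, #1: r3=14<<1=28
after ADD r5, r0, #6: r5=14+6=20
after ADD r5, r3, r3: r5=28+28=56
after ADD r5, r0, #12: r5=14+12=26
after ADD r0, r6, r3: r0=28+28=56
halt.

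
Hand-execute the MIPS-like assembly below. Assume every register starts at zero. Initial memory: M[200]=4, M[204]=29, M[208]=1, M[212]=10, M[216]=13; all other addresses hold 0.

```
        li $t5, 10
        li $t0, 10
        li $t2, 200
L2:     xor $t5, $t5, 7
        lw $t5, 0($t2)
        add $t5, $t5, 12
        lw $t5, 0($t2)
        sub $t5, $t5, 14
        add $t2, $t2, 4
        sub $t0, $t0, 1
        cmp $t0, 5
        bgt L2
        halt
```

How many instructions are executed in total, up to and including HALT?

49

li $t5, 10 → $t5=10
li $t0, 10 → $t0=10
li $t2, 200 → $t2=200
xor $t5, $t5, 7 → $t5=10^7=13
lw $t5, 0($t2) → $t5=M[200]=4
add $t5, $t5, 12 → $t5=4+12=16
lw $t5, 0($t2) → $t5=M[200]=4
sub $t5, $t5, 14 → $t5=4-14=-10
add $t2, $t2, 4 → $t2=200+4=204
sub $t0, $t0, 1 → $t0=10-1=9
cmp $t0, 5  (cmp 9,5)
bgt L2: taken
xor $t5, $t5, 7 → $t5=(-10)^7=-15
lw $t5, 0($t2) → $t5=M[204]=29
add $t5, $t5, 12 → $t5=29+12=41
lw $t5, 0($t2) → $t5=M[204]=29
sub $t5, $t5, 14 → $t5=29-14=15
add $t2, $t2, 4 → $t2=204+4=208
sub $t0, $t0, 1 → $t0=9-1=8
cmp $t0, 5  (cmp 8,5)
bgt L2: taken
xor $t5, $t5, 7 → $t5=15^7=8
lw $t5, 0($t2) → $t5=M[208]=1
add $t5, $t5, 12 → $t5=1+12=13
lw $t5, 0($t2) → $t5=M[208]=1
sub $t5, $t5, 14 → $t5=1-14=-13
add $t2, $t2, 4 → $t2=208+4=212
sub $t0, $t0, 1 → $t0=8-1=7
cmp $t0, 5  (cmp 7,5)
bgt L2: taken
xor $t5, $t5, 7 → $t5=(-13)^7=-12
lw $t5, 0($t2) → $t5=M[212]=10
add $t5, $t5, 12 → $t5=10+12=22
lw $t5, 0($t2) → $t5=M[212]=10
sub $t5, $t5, 14 → $t5=10-14=-4
add $t2, $t2, 4 → $t2=212+4=216
sub $t0, $t0, 1 → $t0=7-1=6
cmp $t0, 5  (cmp 6,5)
bgt L2: taken
xor $t5, $t5, 7 → $t5=(-4)^7=-5
lw $t5, 0($t2) → $t5=M[216]=13
add $t5, $t5, 12 → $t5=13+12=25
lw $t5, 0($t2) → $t5=M[216]=13
sub $t5, $t5, 14 → $t5=13-14=-1
add $t2, $t2, 4 → $t2=216+4=220
sub $t0, $t0, 1 → $t0=6-1=5
cmp $t0, 5  (cmp 5,5)
bgt L2: not taken
halt.
Total executed instructions: 49.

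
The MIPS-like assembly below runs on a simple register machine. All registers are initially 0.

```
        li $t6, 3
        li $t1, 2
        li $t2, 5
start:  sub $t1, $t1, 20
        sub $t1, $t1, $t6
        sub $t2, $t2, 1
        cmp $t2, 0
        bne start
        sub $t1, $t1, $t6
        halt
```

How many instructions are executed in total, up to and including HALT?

after li $t6, 3: $t6=3
after li $t1, 2: $t1=2
after li $t2, 5: $t2=5
after sub $t1, $t1, 20: $t1=2-20=-18
after sub $t1, $t1, $t6: $t1=(-18)-3=-21
after sub $t2, $t2, 1: $t2=5-1=4
cmp $t2, 0  (cmp 4,0)
bne start: taken
after sub $t1, $t1, 20: $t1=(-21)-20=-41
after sub $t1, $t1, $t6: $t1=(-41)-3=-44
after sub $t2, $t2, 1: $t2=4-1=3
cmp $t2, 0  (cmp 3,0)
bne start: taken
after sub $t1, $t1, 20: $t1=(-44)-20=-64
after sub $t1, $t1, $t6: $t1=(-64)-3=-67
after sub $t2, $t2, 1: $t2=3-1=2
cmp $t2, 0  (cmp 2,0)
bne start: taken
after sub $t1, $t1, 20: $t1=(-67)-20=-87
after sub $t1, $t1, $t6: $t1=(-87)-3=-90
after sub $t2, $t2, 1: $t2=2-1=1
cmp $t2, 0  (cmp 1,0)
bne start: taken
after sub $t1, $t1, 20: $t1=(-90)-20=-110
after sub $t1, $t1, $t6: $t1=(-110)-3=-113
after sub $t2, $t2, 1: $t2=1-1=0
cmp $t2, 0  (cmp 0,0)
bne start: not taken
after sub $t1, $t1, $t6: $t1=(-113)-3=-116
halt.
Total executed instructions: 30.

30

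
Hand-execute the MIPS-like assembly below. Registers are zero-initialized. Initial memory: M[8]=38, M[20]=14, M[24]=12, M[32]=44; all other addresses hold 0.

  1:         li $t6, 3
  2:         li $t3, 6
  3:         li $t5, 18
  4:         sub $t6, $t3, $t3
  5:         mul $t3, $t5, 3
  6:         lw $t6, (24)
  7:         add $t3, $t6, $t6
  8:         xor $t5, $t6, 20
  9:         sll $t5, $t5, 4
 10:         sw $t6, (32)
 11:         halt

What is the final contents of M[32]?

12

$t6=3
$t3=6
$t5=18
$t6=6-6=0
$t3=18*3=54
$t6=M[24]=12
$t3=12+12=24
$t5=12^20=24
$t5=24<<4=384
sw $t6, (32) → M[32]=12
halt.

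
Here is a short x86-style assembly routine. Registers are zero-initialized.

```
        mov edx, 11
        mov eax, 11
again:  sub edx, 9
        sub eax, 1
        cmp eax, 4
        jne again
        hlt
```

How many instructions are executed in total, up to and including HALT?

31

edx=11
eax=11
edx=11-9=2
eax=11-1=10
cmp eax, 4  (cmp 10,4)
jne again: taken
edx=2-9=-7
eax=10-1=9
cmp eax, 4  (cmp 9,4)
jne again: taken
edx=(-7)-9=-16
eax=9-1=8
cmp eax, 4  (cmp 8,4)
jne again: taken
edx=(-16)-9=-25
eax=8-1=7
cmp eax, 4  (cmp 7,4)
jne again: taken
edx=(-25)-9=-34
eax=7-1=6
cmp eax, 4  (cmp 6,4)
jne again: taken
edx=(-34)-9=-43
eax=6-1=5
cmp eax, 4  (cmp 5,4)
jne again: taken
edx=(-43)-9=-52
eax=5-1=4
cmp eax, 4  (cmp 4,4)
jne again: not taken
halt.
Total executed instructions: 31.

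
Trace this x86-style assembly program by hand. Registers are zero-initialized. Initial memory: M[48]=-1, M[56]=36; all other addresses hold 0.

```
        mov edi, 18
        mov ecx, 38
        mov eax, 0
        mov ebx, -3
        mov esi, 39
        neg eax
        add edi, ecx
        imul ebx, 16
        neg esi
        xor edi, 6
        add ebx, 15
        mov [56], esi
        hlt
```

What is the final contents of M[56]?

-39

edi=18
ecx=38
eax=0
ebx=-3
esi=39
eax=-(0)=0
edi=18+38=56
ebx=(-3)*16=-48
esi=-(39)=-39
edi=56^6=62
ebx=(-48)+15=-33
mov [56], esi → M[56]=-39
halt.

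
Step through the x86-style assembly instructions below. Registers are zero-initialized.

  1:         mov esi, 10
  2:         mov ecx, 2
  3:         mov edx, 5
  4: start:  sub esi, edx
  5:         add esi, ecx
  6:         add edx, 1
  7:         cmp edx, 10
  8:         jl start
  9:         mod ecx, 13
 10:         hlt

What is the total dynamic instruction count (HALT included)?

30

after mov esi, 10: esi=10
after mov ecx, 2: ecx=2
after mov edx, 5: edx=5
after sub esi, edx: esi=10-5=5
after add esi, ecx: esi=5+2=7
after add edx, 1: edx=5+1=6
cmp edx, 10  (cmp 6,10)
jl start: taken
after sub esi, edx: esi=7-6=1
after add esi, ecx: esi=1+2=3
after add edx, 1: edx=6+1=7
cmp edx, 10  (cmp 7,10)
jl start: taken
after sub esi, edx: esi=3-7=-4
after add esi, ecx: esi=(-4)+2=-2
after add edx, 1: edx=7+1=8
cmp edx, 10  (cmp 8,10)
jl start: taken
after sub esi, edx: esi=(-2)-8=-10
after add esi, ecx: esi=(-10)+2=-8
after add edx, 1: edx=8+1=9
cmp edx, 10  (cmp 9,10)
jl start: taken
after sub esi, edx: esi=(-8)-9=-17
after add esi, ecx: esi=(-17)+2=-15
after add edx, 1: edx=9+1=10
cmp edx, 10  (cmp 10,10)
jl start: not taken
after mod ecx, 13: ecx=2%13=2
halt.
Total executed instructions: 30.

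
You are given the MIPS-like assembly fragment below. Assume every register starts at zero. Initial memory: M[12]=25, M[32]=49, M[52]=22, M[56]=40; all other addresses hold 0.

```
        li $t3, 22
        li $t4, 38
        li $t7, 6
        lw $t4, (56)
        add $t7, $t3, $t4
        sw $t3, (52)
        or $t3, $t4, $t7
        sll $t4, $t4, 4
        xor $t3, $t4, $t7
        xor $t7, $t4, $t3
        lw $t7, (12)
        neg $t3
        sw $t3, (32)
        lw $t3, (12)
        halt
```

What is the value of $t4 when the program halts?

after li $t3, 22: $t3=22
after li $t4, 38: $t4=38
after li $t7, 6: $t7=6
after lw $t4, (56): $t4=M[56]=40
after add $t7, $t3, $t4: $t7=22+40=62
sw $t3, (52) → M[52]=22
after or $t3, $t4, $t7: $t3=40|62=62
after sll $t4, $t4, 4: $t4=40<<4=640
after xor $t3, $t4, $t7: $t3=640^62=702
after xor $t7, $t4, $t3: $t7=640^702=62
after lw $t7, (12): $t7=M[12]=25
after neg $t3: $t3=-(702)=-702
sw $t3, (32) → M[32]=-702
after lw $t3, (12): $t3=M[12]=25
halt.

640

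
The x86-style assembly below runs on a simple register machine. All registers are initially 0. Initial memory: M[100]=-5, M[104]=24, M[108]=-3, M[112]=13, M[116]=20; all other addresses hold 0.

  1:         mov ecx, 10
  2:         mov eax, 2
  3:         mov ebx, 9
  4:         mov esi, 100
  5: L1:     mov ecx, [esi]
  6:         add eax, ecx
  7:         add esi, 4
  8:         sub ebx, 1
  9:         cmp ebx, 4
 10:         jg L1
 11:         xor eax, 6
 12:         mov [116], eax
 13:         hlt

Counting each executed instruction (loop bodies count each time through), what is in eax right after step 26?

ecx=10
eax=2
ebx=9
esi=100
ecx=M[100]=-5
eax=2+(-5)=-3
esi=100+4=104
ebx=9-1=8
cmp ebx, 4  (cmp 8,4)
jg L1: taken
ecx=M[104]=24
eax=(-3)+24=21
esi=104+4=108
ebx=8-1=7
cmp ebx, 4  (cmp 7,4)
jg L1: taken
ecx=M[108]=-3
eax=21+(-3)=18
esi=108+4=112
ebx=7-1=6
cmp ebx, 4  (cmp 6,4)
jg L1: taken
ecx=M[112]=13
eax=18+13=31
esi=112+4=116
ebx=6-1=5
After step 26: eax = 31.

31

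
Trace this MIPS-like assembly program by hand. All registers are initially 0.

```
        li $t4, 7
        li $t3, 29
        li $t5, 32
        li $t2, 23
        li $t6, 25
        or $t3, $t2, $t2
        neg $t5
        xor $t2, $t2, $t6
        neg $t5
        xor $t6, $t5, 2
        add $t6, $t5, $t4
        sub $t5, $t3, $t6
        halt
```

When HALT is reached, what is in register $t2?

14

li $t4, 7 → $t4=7
li $t3, 29 → $t3=29
li $t5, 32 → $t5=32
li $t2, 23 → $t2=23
li $t6, 25 → $t6=25
or $t3, $t2, $t2 → $t3=23|23=23
neg $t5 → $t5=-(32)=-32
xor $t2, $t2, $t6 → $t2=23^25=14
neg $t5 → $t5=-(-32)=32
xor $t6, $t5, 2 → $t6=32^2=34
add $t6, $t5, $t4 → $t6=32+7=39
sub $t5, $t3, $t6 → $t5=23-39=-16
halt.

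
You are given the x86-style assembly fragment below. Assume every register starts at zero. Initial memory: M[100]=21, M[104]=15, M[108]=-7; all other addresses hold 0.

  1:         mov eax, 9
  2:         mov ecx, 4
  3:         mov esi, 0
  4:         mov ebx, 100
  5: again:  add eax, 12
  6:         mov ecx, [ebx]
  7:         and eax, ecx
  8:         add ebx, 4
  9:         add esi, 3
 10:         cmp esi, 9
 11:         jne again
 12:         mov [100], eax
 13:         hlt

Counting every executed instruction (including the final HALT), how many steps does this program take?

27

eax=9
ecx=4
esi=0
ebx=100
eax=9+12=21
ecx=M[100]=21
eax=21&21=21
ebx=100+4=104
esi=0+3=3
cmp esi, 9  (cmp 3,9)
jne again: taken
eax=21+12=33
ecx=M[104]=15
eax=33&15=1
ebx=104+4=108
esi=3+3=6
cmp esi, 9  (cmp 6,9)
jne again: taken
eax=1+12=13
ecx=M[108]=-7
eax=13&(-7)=9
ebx=108+4=112
esi=6+3=9
cmp esi, 9  (cmp 9,9)
jne again: not taken
mov [100], eax → M[100]=9
halt.
Total executed instructions: 27.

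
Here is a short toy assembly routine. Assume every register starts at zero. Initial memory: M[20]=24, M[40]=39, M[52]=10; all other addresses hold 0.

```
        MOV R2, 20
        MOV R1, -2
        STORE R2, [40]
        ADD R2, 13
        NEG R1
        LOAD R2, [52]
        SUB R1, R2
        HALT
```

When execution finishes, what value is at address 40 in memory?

20

after MOV R2, 20: R2=20
after MOV R1, -2: R1=-2
STORE R2, [40] → M[40]=20
after ADD R2, 13: R2=20+13=33
after NEG R1: R1=-(-2)=2
after LOAD R2, [52]: R2=M[52]=10
after SUB R1, R2: R1=2-10=-8
halt.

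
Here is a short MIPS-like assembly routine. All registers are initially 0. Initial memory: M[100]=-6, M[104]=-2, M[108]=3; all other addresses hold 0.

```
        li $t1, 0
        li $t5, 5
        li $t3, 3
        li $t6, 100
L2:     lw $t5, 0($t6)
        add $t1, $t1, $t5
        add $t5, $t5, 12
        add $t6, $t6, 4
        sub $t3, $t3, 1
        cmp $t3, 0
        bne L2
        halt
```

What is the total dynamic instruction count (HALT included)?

$t1=0
$t5=5
$t3=3
$t6=100
$t5=M[100]=-6
$t1=0+(-6)=-6
$t5=(-6)+12=6
$t6=100+4=104
$t3=3-1=2
cmp $t3, 0  (cmp 2,0)
bne L2: taken
$t5=M[104]=-2
$t1=(-6)+(-2)=-8
$t5=(-2)+12=10
$t6=104+4=108
$t3=2-1=1
cmp $t3, 0  (cmp 1,0)
bne L2: taken
$t5=M[108]=3
$t1=(-8)+3=-5
$t5=3+12=15
$t6=108+4=112
$t3=1-1=0
cmp $t3, 0  (cmp 0,0)
bne L2: not taken
halt.
Total executed instructions: 26.

26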